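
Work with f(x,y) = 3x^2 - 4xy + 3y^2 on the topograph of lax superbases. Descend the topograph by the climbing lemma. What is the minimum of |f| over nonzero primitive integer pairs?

translate: b→2 (≡-4 mod 6), so (3,-4,3)→(3,2,2)
flip: (3,2,2)→(2,-2,3)
translate: b→2 (≡-2 mod 4), so (2,-2,3)→(2,2,3)
reduced (well bottom): (2,2,3) with a≤c, −a<b≤a
well minimum = a = 2

2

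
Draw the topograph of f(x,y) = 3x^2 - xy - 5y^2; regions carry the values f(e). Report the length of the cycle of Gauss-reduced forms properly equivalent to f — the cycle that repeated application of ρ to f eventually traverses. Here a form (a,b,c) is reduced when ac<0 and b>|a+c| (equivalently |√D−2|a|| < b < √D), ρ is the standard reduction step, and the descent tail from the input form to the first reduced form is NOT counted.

D = 61, ⌊√D⌋ = 7
descent: ρ → (-5,1,3)
descent: ρ → (3,5,-3)  [lands on river]
river: ρ → (-3,7,1)
river: ρ → (1,7,-3)
river: ρ → (-3,5,3)
river: ρ → (3,7,-1)
river: ρ → (-1,7,3)
ρ-cycle length = 6 (tail of 2 descent steps not counted)

6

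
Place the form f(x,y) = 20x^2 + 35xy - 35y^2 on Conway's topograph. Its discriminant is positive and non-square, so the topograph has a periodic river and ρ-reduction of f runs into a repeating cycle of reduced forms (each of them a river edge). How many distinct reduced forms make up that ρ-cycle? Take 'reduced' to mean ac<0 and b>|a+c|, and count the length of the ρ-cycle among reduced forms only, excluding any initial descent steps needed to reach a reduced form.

D = 4025, ⌊√D⌋ = 63
river: ρ → (-35,35,20)
river: ρ → (20,45,-25)
river: ρ → (-25,55,10)
river: ρ → (10,45,-50)
river: ρ → (-50,55,5)
river: ρ → (5,55,-50)
river: ρ → (-50,45,10)
river: ρ → (10,55,-25)
river: ρ → (-25,45,20)
river: ρ → (20,35,-35)
ρ-cycle length = 10 (tail of 0 descent steps not counted)

10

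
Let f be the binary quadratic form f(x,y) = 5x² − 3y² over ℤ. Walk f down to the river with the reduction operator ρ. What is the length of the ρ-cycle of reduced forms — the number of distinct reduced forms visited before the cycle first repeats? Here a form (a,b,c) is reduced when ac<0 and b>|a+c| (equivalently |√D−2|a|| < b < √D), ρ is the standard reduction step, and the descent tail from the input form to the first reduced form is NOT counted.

D = 60, ⌊√D⌋ = 7
descent: ρ → (-3,6,2)  [lands on river]
river: ρ → (2,6,-3)
ρ-cycle length = 2 (tail of 1 descent step not counted)

2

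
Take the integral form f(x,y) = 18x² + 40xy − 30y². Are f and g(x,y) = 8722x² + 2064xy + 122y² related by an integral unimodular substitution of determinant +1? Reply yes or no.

D₁ = 3760, D₂ = 3760
river cycle of f (length 6): (-30, 20, 28), (28, 36, -22), (-22, 52, 12), (12, 44, -38), (-38, 32, 18), (18, 40, -30)
river cycle of g (length 6): (18, 40, -30), (-30, 20, 28), (28, 36, -22), (-22, 52, 12), (12, 44, -38), (-38, 32, 18)
cycles coincide ⇒ equivalent

yes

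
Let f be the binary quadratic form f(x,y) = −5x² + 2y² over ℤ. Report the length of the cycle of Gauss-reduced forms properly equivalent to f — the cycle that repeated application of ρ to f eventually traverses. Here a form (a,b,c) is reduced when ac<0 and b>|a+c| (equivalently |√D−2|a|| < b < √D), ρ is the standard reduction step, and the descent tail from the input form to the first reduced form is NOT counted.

D = 40, ⌊√D⌋ = 6
descent: ρ → (2,4,-3)  [lands on river]
river: ρ → (-3,2,3)
river: ρ → (3,4,-2)
river: ρ → (-2,4,3)
river: ρ → (3,2,-3)
river: ρ → (-3,4,2)
ρ-cycle length = 6 (tail of 1 descent step not counted)

6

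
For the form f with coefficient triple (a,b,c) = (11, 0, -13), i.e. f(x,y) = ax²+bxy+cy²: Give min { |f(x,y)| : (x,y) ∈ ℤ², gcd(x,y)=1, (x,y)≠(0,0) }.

descent: ρ → (-13,0,11)
descent: ρ → (11,22,-2)  [lands on river]
river: ρ → (-2,22,11)
closes: descent 2, river 2
min |a| on river = 2

2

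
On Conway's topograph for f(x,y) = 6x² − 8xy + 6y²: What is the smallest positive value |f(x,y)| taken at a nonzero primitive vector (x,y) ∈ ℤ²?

translate: b→4 (≡-8 mod 12), so (6,-8,6)→(6,4,4)
flip: (6,4,4)→(4,-4,6)
translate: b→4 (≡-4 mod 8), so (4,-4,6)→(4,4,6)
reduced (well bottom): (4,4,6) with a≤c, −a<b≤a
well minimum = a = 4

4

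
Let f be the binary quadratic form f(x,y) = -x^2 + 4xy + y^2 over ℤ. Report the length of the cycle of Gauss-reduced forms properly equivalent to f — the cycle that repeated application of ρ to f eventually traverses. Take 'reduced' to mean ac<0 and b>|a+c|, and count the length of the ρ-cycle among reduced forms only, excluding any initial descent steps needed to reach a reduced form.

D = 20, ⌊√D⌋ = 4
river: ρ → (1,4,-1)
river: ρ → (-1,4,1)
ρ-cycle length = 2 (tail of 0 descent steps not counted)

2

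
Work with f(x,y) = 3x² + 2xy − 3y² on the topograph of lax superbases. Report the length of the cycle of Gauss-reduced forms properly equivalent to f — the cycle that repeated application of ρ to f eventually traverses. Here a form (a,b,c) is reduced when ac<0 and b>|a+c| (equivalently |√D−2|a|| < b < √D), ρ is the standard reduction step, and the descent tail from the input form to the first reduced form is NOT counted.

D = 40, ⌊√D⌋ = 6
river: ρ → (-3,4,2)
river: ρ → (2,4,-3)
river: ρ → (-3,2,3)
river: ρ → (3,4,-2)
river: ρ → (-2,4,3)
river: ρ → (3,2,-3)
ρ-cycle length = 6 (tail of 0 descent steps not counted)

6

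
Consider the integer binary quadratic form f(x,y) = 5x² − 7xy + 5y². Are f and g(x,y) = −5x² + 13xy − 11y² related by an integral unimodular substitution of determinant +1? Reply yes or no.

D₁ = -51, D₂ = -51
f: translate: b→3 (≡-7 mod 10), so (5,-7,5)→(5,3,3)
f: flip: (5,3,3)→(3,-3,5)
f: translate: b→3 (≡-3 mod 6), so (3,-3,5)→(3,3,5)
f: reduced (well bottom): (3,3,5) with a≤c, −a<b≤a
g is negative-definite; reduce −g:
−g: translate: b→-3 (≡-13 mod 10), so (5,-13,11)→(5,-3,3)
−g: flip: (5,-3,3)→(3,3,5)
−g: reduced (well bottom): (3,3,5) with a≤c, −a<b≤a
flip sign back: reduced form of g is (-3,-3,-5)
reduced forms (3, 3, 5) vs (-3, -3, -5) ⇒ inequivalent

no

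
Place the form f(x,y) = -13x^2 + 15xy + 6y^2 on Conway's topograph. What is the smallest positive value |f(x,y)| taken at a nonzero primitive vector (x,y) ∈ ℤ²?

river: ρ → (6,21,-4)
river: ρ → (-4,19,11)
river: ρ → (11,3,-12)
river: ρ → (-12,21,2)
river: ρ → (2,23,-1)
river: ρ → (-1,23,2)
river: ρ → (2,21,-12)
river: ρ → (-12,3,11)
river: ρ → (11,19,-4)
river: ρ → (-4,21,6)
river: ρ → (6,15,-13)
river: ρ → (-13,11,8)
river: ρ → (8,21,-3)
river: ρ → (-3,21,8)
river: ρ → (8,11,-13)
river: ρ → (-13,15,6)
closes: descent 0, river 16
min |a| on river = 1

1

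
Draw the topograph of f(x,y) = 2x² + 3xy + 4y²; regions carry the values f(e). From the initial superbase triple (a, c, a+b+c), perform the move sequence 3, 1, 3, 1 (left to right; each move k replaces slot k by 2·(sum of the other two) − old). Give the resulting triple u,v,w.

start (2,4,9) = (f(1,0),f(0,1),f(1,1))
replace slot 3: 2·(2+4) − 9 = 3 → (2,4,3)
replace slot 1: 2·(4+3) − 2 = 12 → (12,4,3)
replace slot 3: 2·(12+4) − 3 = 29 → (12,4,29)
replace slot 1: 2·(4+29) − 12 = 54 → (54,4,29)

54,4,29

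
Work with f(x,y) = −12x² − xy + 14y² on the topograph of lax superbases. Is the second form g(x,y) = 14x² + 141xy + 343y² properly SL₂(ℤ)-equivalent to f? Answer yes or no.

D₁ = 673, D₂ = 673
river cycle of f (length 58): (-12, 23, 3), (3, 25, -4), (-4, 23, 9), (9, 13, -14), (-14, 15, 8), (8, 17, -12), (-12, 7, 13), (13, 19, -6), (-6, 17, 16), (16, 15, -7), … (48 more)
river cycle of g (length 58): (-12, 23, 3), (3, 25, -4), (-4, 23, 9), (9, 13, -14), (-14, 15, 8), (8, 17, -12), (-12, 7, 13), (13, 19, -6), (-6, 17, 16), (16, 15, -7), … (48 more)
cycles coincide ⇒ equivalent

yes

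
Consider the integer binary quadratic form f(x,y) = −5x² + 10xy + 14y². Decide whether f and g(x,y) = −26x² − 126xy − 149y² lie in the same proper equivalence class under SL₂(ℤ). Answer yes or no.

D₁ = 380, D₂ = 380
river cycle of f (length 4): (14, 18, -1), (-1, 18, 14), (14, 10, -5), (-5, 10, 14)
river cycle of g (length 4): (-1, 18, 14), (14, 10, -5), (-5, 10, 14), (14, 18, -1)
cycles coincide ⇒ equivalent

yes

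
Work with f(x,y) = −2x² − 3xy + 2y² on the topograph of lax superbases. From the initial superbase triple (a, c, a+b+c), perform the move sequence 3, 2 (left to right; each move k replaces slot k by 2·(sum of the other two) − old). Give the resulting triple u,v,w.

start (-2,2,-3) = (f(1,0),f(0,1),f(1,1))
replace slot 3: 2·((-2)+2) − (-3) = 3 → (-2,2,3)
replace slot 2: 2·((-2)+3) − 2 = 0 → (-2,0,3)

-2,0,3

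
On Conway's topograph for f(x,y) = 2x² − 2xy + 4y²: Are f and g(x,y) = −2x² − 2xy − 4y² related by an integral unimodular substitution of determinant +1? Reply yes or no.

D₁ = -28, D₂ = -28
f: translate: b→2 (≡-2 mod 4), so (2,-2,4)→(2,2,4)
f: reduced (well bottom): (2,2,4) with a≤c, −a<b≤a
g is negative-definite; reduce −g:
−g: reduced (well bottom): (2,2,4) with a≤c, −a<b≤a
flip sign back: reduced form of g is (-2,-2,-4)
reduced forms (2, 2, 4) vs (-2, -2, -4) ⇒ inequivalent

no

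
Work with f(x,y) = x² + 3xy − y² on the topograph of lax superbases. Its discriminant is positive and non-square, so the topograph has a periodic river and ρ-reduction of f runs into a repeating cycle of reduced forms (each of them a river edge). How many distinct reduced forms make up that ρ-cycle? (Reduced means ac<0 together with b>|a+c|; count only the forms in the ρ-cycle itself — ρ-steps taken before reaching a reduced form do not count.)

D = 13, ⌊√D⌋ = 3
river: ρ → (-1,3,1)
river: ρ → (1,3,-1)
ρ-cycle length = 2 (tail of 0 descent steps not counted)

2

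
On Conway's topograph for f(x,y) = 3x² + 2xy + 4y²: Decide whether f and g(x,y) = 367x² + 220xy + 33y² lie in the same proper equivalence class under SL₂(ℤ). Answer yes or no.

D₁ = -44, D₂ = -44
f: reduced (well bottom): (3,2,4) with a≤c, −a<b≤a
g: flip: (367,220,33)→(33,-220,367)
g: translate: b→-22 (≡-220 mod 66), so (33,-220,367)→(33,-22,4)
g: flip: (33,-22,4)→(4,22,33)
g: translate: b→-2 (≡22 mod 8), so (4,22,33)→(4,-2,3)
g: flip: (4,-2,3)→(3,2,4)
g: reduced (well bottom): (3,2,4) with a≤c, −a<b≤a
reduced forms (3, 2, 4) vs (3, 2, 4) ⇒ equivalent

yes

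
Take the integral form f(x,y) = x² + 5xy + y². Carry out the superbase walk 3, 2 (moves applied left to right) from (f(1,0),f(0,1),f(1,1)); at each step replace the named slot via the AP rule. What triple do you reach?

start (1,1,7) = (f(1,0),f(0,1),f(1,1))
replace slot 3: 2·(1+1) − 7 = -3 → (1,1,-3)
replace slot 2: 2·(1+(-3)) − 1 = -5 → (1,-5,-3)

1,-5,-3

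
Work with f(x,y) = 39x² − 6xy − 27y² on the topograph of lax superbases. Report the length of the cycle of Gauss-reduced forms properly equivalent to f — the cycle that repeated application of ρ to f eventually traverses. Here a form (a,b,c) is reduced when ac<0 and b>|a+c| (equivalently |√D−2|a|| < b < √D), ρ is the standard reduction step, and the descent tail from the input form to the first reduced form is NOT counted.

D = 4248, ⌊√D⌋ = 65
descent: ρ → (-27,60,6)  [lands on river]
river: ρ → (6,60,-27)
river: ρ → (-27,48,18)
river: ρ → (18,60,-9)
river: ρ → (-9,48,54)
river: ρ → (54,60,-3)
river: ρ → (-3,60,54)
river: ρ → (54,48,-9)
river: ρ → (-9,60,18)
river: ρ → (18,48,-27)
ρ-cycle length = 10 (tail of 1 descent step not counted)

10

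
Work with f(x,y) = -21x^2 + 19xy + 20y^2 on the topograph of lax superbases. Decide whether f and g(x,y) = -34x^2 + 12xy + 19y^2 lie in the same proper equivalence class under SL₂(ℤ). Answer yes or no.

D₁ = 2041, D₂ = 2728
discriminants differ ⇒ not SL₂(ℤ)-equivalent

no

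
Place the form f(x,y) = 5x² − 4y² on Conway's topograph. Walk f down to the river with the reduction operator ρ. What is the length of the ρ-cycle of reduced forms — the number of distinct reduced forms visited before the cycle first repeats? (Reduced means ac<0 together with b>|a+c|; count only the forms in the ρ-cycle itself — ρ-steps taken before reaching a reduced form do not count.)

D = 80, ⌊√D⌋ = 8
descent: ρ → (-4,8,1)  [lands on river]
river: ρ → (1,8,-4)
ρ-cycle length = 2 (tail of 1 descent step not counted)

2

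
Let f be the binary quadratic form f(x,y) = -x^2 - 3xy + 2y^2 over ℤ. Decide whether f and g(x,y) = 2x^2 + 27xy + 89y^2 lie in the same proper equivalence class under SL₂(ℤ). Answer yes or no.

D₁ = 17, D₂ = 17
river cycle of f (length 6): (2, 3, -1), (-1, 3, 2), (2, 1, -2), (-2, 3, 1), (1, 3, -2), (-2, 1, 2)
river cycle of g (length 6): (2, 3, -1), (-1, 3, 2), (2, 1, -2), (-2, 3, 1), (1, 3, -2), (-2, 1, 2)
cycles coincide ⇒ equivalent

yes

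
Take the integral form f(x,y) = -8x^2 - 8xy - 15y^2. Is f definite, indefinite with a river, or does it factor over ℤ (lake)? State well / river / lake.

D = b²−4ac = (-8)² − 4·(-8)·(-15) = -416
D < 0 ⇒ definite ⇒ every region one sign ⇒ single well

well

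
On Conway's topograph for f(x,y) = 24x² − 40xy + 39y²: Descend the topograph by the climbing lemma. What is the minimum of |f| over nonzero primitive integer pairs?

translate: b→8 (≡-40 mod 48), so (24,-40,39)→(24,8,23)
flip: (24,8,23)→(23,-8,24)
reduced (well bottom): (23,-8,24) with a≤c, −a<b≤a
well minimum = a = 23

23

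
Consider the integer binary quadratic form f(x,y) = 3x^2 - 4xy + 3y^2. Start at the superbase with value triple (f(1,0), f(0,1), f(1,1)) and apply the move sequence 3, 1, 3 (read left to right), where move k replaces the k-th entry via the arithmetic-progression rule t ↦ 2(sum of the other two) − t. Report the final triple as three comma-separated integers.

start (3,3,2) = (f(1,0),f(0,1),f(1,1))
replace slot 3: 2·(3+3) − 2 = 10 → (3,3,10)
replace slot 1: 2·(3+10) − 3 = 23 → (23,3,10)
replace slot 3: 2·(23+3) − 10 = 42 → (23,3,42)

23,3,42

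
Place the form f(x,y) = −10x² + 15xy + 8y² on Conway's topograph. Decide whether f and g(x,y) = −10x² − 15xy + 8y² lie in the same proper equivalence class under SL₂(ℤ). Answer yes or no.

D₁ = 545, D₂ = 545
river cycle of f (length 8): (8, 17, -8), (-8, 15, 10), (10, 5, -13), (-13, 21, 2), (2, 23, -2), (-2, 21, 13), (13, 5, -10), (-10, 15, 8)
river cycle of g (length 8): (8, 15, -10), (-10, 5, 13), (13, 21, -2), (-2, 23, 2), (2, 21, -13), (-13, 5, 10), (10, 15, -8), (-8, 17, 8)
cycles differ ⇒ inequivalent

no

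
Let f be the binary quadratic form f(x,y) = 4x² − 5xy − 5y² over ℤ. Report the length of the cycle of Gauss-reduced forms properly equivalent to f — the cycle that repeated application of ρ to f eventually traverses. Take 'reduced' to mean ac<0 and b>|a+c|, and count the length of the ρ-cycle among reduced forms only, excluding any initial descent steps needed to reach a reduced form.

D = 105, ⌊√D⌋ = 10
descent: ρ → (-5,5,4)  [lands on river]
river: ρ → (4,3,-6)
river: ρ → (-6,9,1)
river: ρ → (1,9,-6)
river: ρ → (-6,3,4)
river: ρ → (4,5,-5)
ρ-cycle length = 6 (tail of 1 descent step not counted)

6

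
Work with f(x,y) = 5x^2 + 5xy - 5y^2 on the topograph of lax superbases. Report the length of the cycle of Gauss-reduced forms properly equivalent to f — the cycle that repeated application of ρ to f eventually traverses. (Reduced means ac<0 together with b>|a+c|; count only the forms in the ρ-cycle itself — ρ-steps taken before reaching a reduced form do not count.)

D = 125, ⌊√D⌋ = 11
river: ρ → (-5,5,5)
river: ρ → (5,5,-5)
ρ-cycle length = 2 (tail of 0 descent steps not counted)

2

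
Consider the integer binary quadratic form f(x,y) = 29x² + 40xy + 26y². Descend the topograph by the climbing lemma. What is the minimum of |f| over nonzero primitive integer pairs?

translate: b→-18 (≡40 mod 58), so (29,40,26)→(29,-18,15)
flip: (29,-18,15)→(15,18,29)
translate: b→-12 (≡18 mod 30), so (15,18,29)→(15,-12,26)
reduced (well bottom): (15,-12,26) with a≤c, −a<b≤a
well minimum = a = 15

15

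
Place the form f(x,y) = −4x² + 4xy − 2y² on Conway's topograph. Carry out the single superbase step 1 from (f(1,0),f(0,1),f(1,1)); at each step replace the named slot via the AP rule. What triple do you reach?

start (-4,-2,-2) = (f(1,0),f(0,1),f(1,1))
replace slot 1: 2·((-2)+(-2)) − (-4) = -4 → (-4,-2,-2)

-4,-2,-2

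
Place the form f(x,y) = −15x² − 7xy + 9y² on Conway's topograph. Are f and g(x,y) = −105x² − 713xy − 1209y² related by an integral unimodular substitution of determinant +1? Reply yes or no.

D₁ = 589, D₂ = 589
river cycle of f (length 16): (9, 7, -15), (-15, 23, 1), (1, 23, -15), (-15, 7, 9), (9, 11, -13), (-13, 15, 7), (7, 13, -15), (-15, 17, 5), (5, 23, -3), (-3, 19, 19), … (6 more)
river cycle of g (length 16): (-15, 23, 1), (1, 23, -15), (-15, 7, 9), (9, 11, -13), (-13, 15, 7), (7, 13, -15), (-15, 17, 5), (5, 23, -3), (-3, 19, 19), (19, 19, -3), … (6 more)
cycles coincide ⇒ equivalent

yes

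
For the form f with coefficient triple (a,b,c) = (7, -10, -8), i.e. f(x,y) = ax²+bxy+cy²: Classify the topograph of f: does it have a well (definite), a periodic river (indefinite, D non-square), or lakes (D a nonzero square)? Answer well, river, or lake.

D = b²−4ac = (-10)² − 4·7·(-8) = 324
D = 18² is a perfect square ⇒ form factors over ℤ ⇒ lakes

lake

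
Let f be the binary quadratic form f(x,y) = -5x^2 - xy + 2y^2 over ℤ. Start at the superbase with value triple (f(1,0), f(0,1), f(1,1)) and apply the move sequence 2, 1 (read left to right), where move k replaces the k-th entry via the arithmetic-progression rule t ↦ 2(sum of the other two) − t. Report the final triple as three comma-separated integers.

start (-5,2,-4) = (f(1,0),f(0,1),f(1,1))
replace slot 2: 2·((-5)+(-4)) − 2 = -20 → (-5,-20,-4)
replace slot 1: 2·((-20)+(-4)) − (-5) = -43 → (-43,-20,-4)

-43,-20,-4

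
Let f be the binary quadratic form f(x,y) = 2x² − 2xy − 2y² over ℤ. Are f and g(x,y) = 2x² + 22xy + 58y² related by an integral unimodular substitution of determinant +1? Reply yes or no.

D₁ = 20, D₂ = 20
river cycle of f (length 2): (-2, 2, 2), (2, 2, -2)
river cycle of g (length 2): (2, 2, -2), (-2, 2, 2)
cycles coincide ⇒ equivalent

yes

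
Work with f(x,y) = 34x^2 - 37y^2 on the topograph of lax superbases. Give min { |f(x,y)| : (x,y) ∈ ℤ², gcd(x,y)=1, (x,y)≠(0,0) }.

descent: ρ → (-37,0,34)
descent: ρ → (34,68,-3)  [lands on river]
river: ρ → (-3,70,11)
river: ρ → (11,62,-27)
river: ρ → (-27,46,27)
river: ρ → (27,62,-11)
river: ρ → (-11,70,3)
river: ρ → (3,68,-34)
river: ρ → (-34,68,3)
river: ρ → (3,70,-11)
river: ρ → (-11,62,27)
river: ρ → (27,46,-27)
river: ρ → (-27,62,11)
river: ρ → (11,70,-3)
river: ρ → (-3,68,34)
closes: descent 2, river 14
min |a| on river = 3

3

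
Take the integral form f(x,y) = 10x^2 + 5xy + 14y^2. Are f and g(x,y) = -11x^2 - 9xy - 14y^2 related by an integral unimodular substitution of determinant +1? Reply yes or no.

D₁ = -535, D₂ = -535
f: reduced (well bottom): (10,5,14) with a≤c, −a<b≤a
g is negative-definite; reduce −g:
−g: reduced (well bottom): (11,9,14) with a≤c, −a<b≤a
flip sign back: reduced form of g is (-11,-9,-14)
reduced forms (10, 5, 14) vs (-11, -9, -14) ⇒ inequivalent

no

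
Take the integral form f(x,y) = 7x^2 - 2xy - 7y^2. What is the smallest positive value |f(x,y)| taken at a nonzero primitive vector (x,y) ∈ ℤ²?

descent: ρ → (-7,2,7)  [lands on river]
river: ρ → (7,12,-2)
river: ρ → (-2,12,7)
river: ρ → (7,2,-7)
river: ρ → (-7,12,2)
river: ρ → (2,12,-7)
closes: descent 1, river 6
min |a| on river = 2

2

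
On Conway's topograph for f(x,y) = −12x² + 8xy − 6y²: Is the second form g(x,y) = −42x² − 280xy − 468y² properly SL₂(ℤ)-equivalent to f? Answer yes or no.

D₁ = -224, D₂ = -224
f is negative-definite; reduce −f:
−f: flip: (12,-8,6)→(6,8,12)
−f: translate: b→-4 (≡8 mod 12), so (6,8,12)→(6,-4,10)
−f: reduced (well bottom): (6,-4,10) with a≤c, −a<b≤a
flip sign back: reduced form of f is (-6,4,-10)
g is negative-definite; reduce −g:
−g: translate: b→28 (≡280 mod 84), so (42,280,468)→(42,28,6)
−g: flip: (42,28,6)→(6,-28,42)
−g: translate: b→-4 (≡-28 mod 12), so (6,-28,42)→(6,-4,10)
−g: reduced (well bottom): (6,-4,10) with a≤c, −a<b≤a
flip sign back: reduced form of g is (-6,4,-10)
reduced forms (-6, 4, -10) vs (-6, 4, -10) ⇒ equivalent

yes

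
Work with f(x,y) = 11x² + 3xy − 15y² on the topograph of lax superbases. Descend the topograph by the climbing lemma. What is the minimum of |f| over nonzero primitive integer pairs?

descent: ρ → (-15,-3,11)
descent: ρ → (11,25,-1)  [lands on river]
river: ρ → (-1,25,11)
river: ρ → (11,19,-7)
river: ρ → (-7,23,5)
river: ρ → (5,17,-19)
river: ρ → (-19,21,3)
river: ρ → (3,21,-19)
river: ρ → (-19,17,5)
river: ρ → (5,23,-7)
river: ρ → (-7,19,11)
closes: descent 2, river 10
min |a| on river = 1

1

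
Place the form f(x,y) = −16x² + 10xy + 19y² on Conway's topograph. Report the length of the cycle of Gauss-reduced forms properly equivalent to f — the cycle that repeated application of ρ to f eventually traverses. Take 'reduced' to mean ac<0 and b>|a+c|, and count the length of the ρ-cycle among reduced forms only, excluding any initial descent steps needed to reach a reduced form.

D = 1316, ⌊√D⌋ = 36
river: ρ → (19,28,-7)
river: ρ → (-7,28,19)
river: ρ → (19,10,-16)
river: ρ → (-16,22,13)
river: ρ → (13,30,-8)
river: ρ → (-8,34,5)
river: ρ → (5,36,-1)
river: ρ → (-1,36,5)
river: ρ → (5,34,-8)
river: ρ → (-8,30,13)
river: ρ → (13,22,-16)
river: ρ → (-16,10,19)
ρ-cycle length = 12 (tail of 0 descent steps not counted)

12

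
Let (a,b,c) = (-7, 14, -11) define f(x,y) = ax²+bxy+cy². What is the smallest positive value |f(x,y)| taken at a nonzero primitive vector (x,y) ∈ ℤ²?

translate: b→0 (≡-14 mod 14), so (7,-14,11)→(7,0,4)
flip: (7,0,4)→(4,0,7)
reduced (well bottom): (4,0,7) with a≤c, −a<b≤a
well minimum |f| = |-4| = 4 (negative-definite)

4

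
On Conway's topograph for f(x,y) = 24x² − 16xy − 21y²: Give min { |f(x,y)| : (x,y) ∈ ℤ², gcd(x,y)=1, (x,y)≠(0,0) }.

descent: ρ → (-21,16,24)  [lands on river]
river: ρ → (24,32,-13)
river: ρ → (-13,46,3)
river: ρ → (3,44,-28)
river: ρ → (-28,12,19)
river: ρ → (19,26,-21)
closes: descent 1, river 6
min |a| on river = 3

3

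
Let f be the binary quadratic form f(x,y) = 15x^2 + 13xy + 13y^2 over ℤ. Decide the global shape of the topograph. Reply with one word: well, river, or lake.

D = b²−4ac = 13² − 4·15·13 = -611
D < 0 ⇒ definite ⇒ every region one sign ⇒ single well

well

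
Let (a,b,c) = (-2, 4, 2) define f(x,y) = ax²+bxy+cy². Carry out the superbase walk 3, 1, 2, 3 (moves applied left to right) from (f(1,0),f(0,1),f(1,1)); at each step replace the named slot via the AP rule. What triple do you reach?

start (-2,2,4) = (f(1,0),f(0,1),f(1,1))
replace slot 3: 2·((-2)+2) − 4 = -4 → (-2,2,-4)
replace slot 1: 2·(2+(-4)) − (-2) = -2 → (-2,2,-4)
replace slot 2: 2·((-2)+(-4)) − 2 = -14 → (-2,-14,-4)
replace slot 3: 2·((-2)+(-14)) − (-4) = -28 → (-2,-14,-28)

-2,-14,-28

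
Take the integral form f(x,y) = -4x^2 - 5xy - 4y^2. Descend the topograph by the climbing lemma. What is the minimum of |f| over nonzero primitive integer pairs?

translate: b→-3 (≡5 mod 8), so (4,5,4)→(4,-3,3)
flip: (4,-3,3)→(3,3,4)
reduced (well bottom): (3,3,4) with a≤c, −a<b≤a
well minimum |f| = |-3| = 3 (negative-definite)

3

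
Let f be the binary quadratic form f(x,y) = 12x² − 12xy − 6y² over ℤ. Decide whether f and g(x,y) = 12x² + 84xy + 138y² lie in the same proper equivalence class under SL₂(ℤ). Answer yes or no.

D₁ = 432, D₂ = 432
river cycle of f (length 2): (-6, 12, 12), (12, 12, -6)
river cycle of g (length 2): (12, 12, -6), (-6, 12, 12)
cycles coincide ⇒ equivalent

yes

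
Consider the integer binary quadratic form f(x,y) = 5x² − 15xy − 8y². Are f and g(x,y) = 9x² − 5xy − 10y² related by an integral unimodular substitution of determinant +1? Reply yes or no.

D₁ = 385, D₂ = 385
river cycle of f (length 10): (-8, 15, 5), (5, 15, -8), (-8, 17, 3), (3, 19, -2), (-2, 17, 12), (12, 7, -7), (-7, 7, 12), (12, 17, -2), (-2, 19, 3), (3, 17, -8)
river cycle of g (length 12): (-10, 5, 9), (9, 13, -6), (-6, 11, 11), (11, 11, -6), (-6, 13, 9), (9, 5, -10), (-10, 15, 4), (4, 17, -6), (-6, 19, 1), (1, 19, -6), … (2 more)
cycles differ ⇒ inequivalent

no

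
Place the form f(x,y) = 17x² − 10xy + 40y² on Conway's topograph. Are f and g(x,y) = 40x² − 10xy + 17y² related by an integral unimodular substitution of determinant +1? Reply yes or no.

D₁ = -2620, D₂ = -2620
f: reduced (well bottom): (17,-10,40) with a≤c, −a<b≤a
g: flip: (40,-10,17)→(17,10,40)
g: reduced (well bottom): (17,10,40) with a≤c, −a<b≤a
reduced forms (17, -10, 40) vs (17, 10, 40) ⇒ inequivalent

no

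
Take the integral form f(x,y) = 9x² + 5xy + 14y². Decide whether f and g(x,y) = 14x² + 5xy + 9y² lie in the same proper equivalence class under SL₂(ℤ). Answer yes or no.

D₁ = -479, D₂ = -479
f: reduced (well bottom): (9,5,14) with a≤c, −a<b≤a
g: flip: (14,5,9)→(9,-5,14)
g: reduced (well bottom): (9,-5,14) with a≤c, −a<b≤a
reduced forms (9, 5, 14) vs (9, -5, 14) ⇒ inequivalent

no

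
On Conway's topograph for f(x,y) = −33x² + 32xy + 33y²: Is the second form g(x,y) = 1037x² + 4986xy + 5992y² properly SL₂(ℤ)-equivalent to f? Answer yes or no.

D₁ = 5380, D₂ = 5380
river cycle of f (length 10): (33, 34, -32), (-32, 30, 35), (35, 40, -27), (-27, 68, 7), (7, 72, -7), (-7, 68, 27), (27, 40, -35), (-35, 30, 32), (32, 34, -33), (-33, 32, 33)
river cycle of g (length 10): (33, 34, -32), (-32, 30, 35), (35, 40, -27), (-27, 68, 7), (7, 72, -7), (-7, 68, 27), (27, 40, -35), (-35, 30, 32), (32, 34, -33), (-33, 32, 33)
cycles coincide ⇒ equivalent

yes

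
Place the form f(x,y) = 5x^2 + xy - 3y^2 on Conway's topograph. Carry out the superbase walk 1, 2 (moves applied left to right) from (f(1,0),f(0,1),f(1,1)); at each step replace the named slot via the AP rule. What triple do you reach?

start (5,-3,3) = (f(1,0),f(0,1),f(1,1))
replace slot 1: 2·((-3)+3) − 5 = -5 → (-5,-3,3)
replace slot 2: 2·((-5)+3) − (-3) = -1 → (-5,-1,3)

-5,-1,3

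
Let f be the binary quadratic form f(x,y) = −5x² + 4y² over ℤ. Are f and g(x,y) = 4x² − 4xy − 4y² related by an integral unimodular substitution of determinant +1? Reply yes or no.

D₁ = 80, D₂ = 80
river cycle of f (length 2): (4, 8, -1), (-1, 8, 4)
river cycle of g (length 2): (-4, 4, 4), (4, 4, -4)
cycles differ ⇒ inequivalent

no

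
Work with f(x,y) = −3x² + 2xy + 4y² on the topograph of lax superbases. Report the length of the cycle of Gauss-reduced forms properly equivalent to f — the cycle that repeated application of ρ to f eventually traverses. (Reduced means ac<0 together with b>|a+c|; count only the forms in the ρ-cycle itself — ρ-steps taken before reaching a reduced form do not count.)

D = 52, ⌊√D⌋ = 7
river: ρ → (4,6,-1)
river: ρ → (-1,6,4)
river: ρ → (4,2,-3)
river: ρ → (-3,4,3)
river: ρ → (3,2,-4)
river: ρ → (-4,6,1)
river: ρ → (1,6,-4)
river: ρ → (-4,2,3)
river: ρ → (3,4,-3)
river: ρ → (-3,2,4)
ρ-cycle length = 10 (tail of 0 descent steps not counted)

10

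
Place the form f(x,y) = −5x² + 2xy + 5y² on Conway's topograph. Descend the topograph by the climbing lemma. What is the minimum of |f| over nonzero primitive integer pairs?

river: ρ → (5,8,-2)
river: ρ → (-2,8,5)
river: ρ → (5,2,-5)
river: ρ → (-5,8,2)
river: ρ → (2,8,-5)
river: ρ → (-5,2,5)
closes: descent 0, river 6
min |a| on river = 2

2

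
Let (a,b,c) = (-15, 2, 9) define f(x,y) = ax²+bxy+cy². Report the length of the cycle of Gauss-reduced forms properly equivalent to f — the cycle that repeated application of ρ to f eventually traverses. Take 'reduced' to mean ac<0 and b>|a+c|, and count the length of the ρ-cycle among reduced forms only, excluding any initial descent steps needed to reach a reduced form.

D = 544, ⌊√D⌋ = 23
descent: ρ → (9,16,-8)  [lands on river]
river: ρ → (-8,16,9)
river: ρ → (9,20,-4)
river: ρ → (-4,20,9)
ρ-cycle length = 4 (tail of 1 descent step not counted)

4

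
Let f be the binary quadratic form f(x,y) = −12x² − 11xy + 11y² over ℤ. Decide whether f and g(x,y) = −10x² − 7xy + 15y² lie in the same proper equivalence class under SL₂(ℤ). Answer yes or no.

D₁ = 649, D₂ = 649
river cycle of f (length 34): (11, 11, -12), (-12, 13, 10), (10, 7, -15), (-15, 23, 2), (2, 25, -3), (-3, 23, 10), (10, 17, -9), (-9, 19, 8), (8, 13, -15), (-15, 17, 6), … (24 more)
river cycle of g (length 34): (15, 7, -10), (-10, 13, 12), (12, 11, -11), (-11, 11, 12), (12, 13, -10), (-10, 7, 15), (15, 23, -2), (-2, 25, 3), (3, 23, -10), (-10, 17, 9), … (24 more)
cycles differ ⇒ inequivalent

no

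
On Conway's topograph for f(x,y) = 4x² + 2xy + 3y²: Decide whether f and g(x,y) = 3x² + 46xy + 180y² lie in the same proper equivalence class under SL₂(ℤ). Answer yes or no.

D₁ = -44, D₂ = -44
f: flip: (4,2,3)→(3,-2,4)
f: reduced (well bottom): (3,-2,4) with a≤c, −a<b≤a
g: translate: b→-2 (≡46 mod 6), so (3,46,180)→(3,-2,4)
g: reduced (well bottom): (3,-2,4) with a≤c, −a<b≤a
reduced forms (3, -2, 4) vs (3, -2, 4) ⇒ equivalent

yes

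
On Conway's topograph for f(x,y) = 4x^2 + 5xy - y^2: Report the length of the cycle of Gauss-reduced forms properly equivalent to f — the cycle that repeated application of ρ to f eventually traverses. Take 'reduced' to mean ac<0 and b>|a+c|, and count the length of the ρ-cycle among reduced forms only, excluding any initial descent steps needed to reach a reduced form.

D = 41, ⌊√D⌋ = 6
river: ρ → (-1,5,4)
river: ρ → (4,3,-2)
river: ρ → (-2,5,2)
river: ρ → (2,3,-4)
river: ρ → (-4,5,1)
river: ρ → (1,5,-4)
river: ρ → (-4,3,2)
river: ρ → (2,5,-2)
river: ρ → (-2,3,4)
river: ρ → (4,5,-1)
ρ-cycle length = 10 (tail of 0 descent steps not counted)

10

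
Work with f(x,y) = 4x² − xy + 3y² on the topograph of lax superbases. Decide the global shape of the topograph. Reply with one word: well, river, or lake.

D = b²−4ac = (-1)² − 4·4·3 = -47
D < 0 ⇒ definite ⇒ every region one sign ⇒ single well

well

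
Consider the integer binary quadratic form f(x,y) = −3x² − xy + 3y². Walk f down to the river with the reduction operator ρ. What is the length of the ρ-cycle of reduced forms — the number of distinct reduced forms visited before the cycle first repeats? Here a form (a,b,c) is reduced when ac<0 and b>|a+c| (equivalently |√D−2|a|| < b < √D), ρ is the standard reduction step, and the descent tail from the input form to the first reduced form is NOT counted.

D = 37, ⌊√D⌋ = 6
descent: ρ → (3,1,-3)  [lands on river]
river: ρ → (-3,5,1)
river: ρ → (1,5,-3)
river: ρ → (-3,1,3)
river: ρ → (3,5,-1)
river: ρ → (-1,5,3)
ρ-cycle length = 6 (tail of 1 descent step not counted)

6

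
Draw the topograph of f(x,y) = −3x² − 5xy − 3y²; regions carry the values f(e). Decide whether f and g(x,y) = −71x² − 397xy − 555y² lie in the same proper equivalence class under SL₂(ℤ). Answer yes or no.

D₁ = -11, D₂ = -11
f is negative-definite; reduce −f:
−f: translate: b→-1 (≡5 mod 6), so (3,5,3)→(3,-1,1)
−f: flip: (3,-1,1)→(1,1,3)
−f: reduced (well bottom): (1,1,3) with a≤c, −a<b≤a
flip sign back: reduced form of f is (-1,-1,-3)
g is negative-definite; reduce −g:
−g: translate: b→-29 (≡397 mod 142), so (71,397,555)→(71,-29,3)
−g: flip: (71,-29,3)→(3,29,71)
−g: translate: b→-1 (≡29 mod 6), so (3,29,71)→(3,-1,1)
−g: flip: (3,-1,1)→(1,1,3)
−g: reduced (well bottom): (1,1,3) with a≤c, −a<b≤a
flip sign back: reduced form of g is (-1,-1,-3)
reduced forms (-1, -1, -3) vs (-1, -1, -3) ⇒ equivalent

yes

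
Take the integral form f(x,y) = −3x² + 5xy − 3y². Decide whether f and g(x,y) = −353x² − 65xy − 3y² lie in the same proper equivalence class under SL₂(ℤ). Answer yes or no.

D₁ = -11, D₂ = -11
f is negative-definite; reduce −f:
−f: translate: b→1 (≡-5 mod 6), so (3,-5,3)→(3,1,1)
−f: flip: (3,1,1)→(1,-1,3)
−f: translate: b→1 (≡-1 mod 2), so (1,-1,3)→(1,1,3)
−f: reduced (well bottom): (1,1,3) with a≤c, −a<b≤a
flip sign back: reduced form of f is (-1,-1,-3)
g is negative-definite; reduce −g:
−g: flip: (353,65,3)→(3,-65,353)
−g: translate: b→1 (≡-65 mod 6), so (3,-65,353)→(3,1,1)
−g: flip: (3,1,1)→(1,-1,3)
−g: translate: b→1 (≡-1 mod 2), so (1,-1,3)→(1,1,3)
−g: reduced (well bottom): (1,1,3) with a≤c, −a<b≤a
flip sign back: reduced form of g is (-1,-1,-3)
reduced forms (-1, -1, -3) vs (-1, -1, -3) ⇒ equivalent

yes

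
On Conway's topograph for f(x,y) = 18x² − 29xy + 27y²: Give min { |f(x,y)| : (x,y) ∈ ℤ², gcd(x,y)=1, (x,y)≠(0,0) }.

translate: b→7 (≡-29 mod 36), so (18,-29,27)→(18,7,16)
flip: (18,7,16)→(16,-7,18)
reduced (well bottom): (16,-7,18) with a≤c, −a<b≤a
well minimum = a = 16

16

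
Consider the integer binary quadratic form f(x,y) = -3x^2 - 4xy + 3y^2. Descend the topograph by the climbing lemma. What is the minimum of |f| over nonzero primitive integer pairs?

descent: ρ → (3,4,-3)  [lands on river]
river: ρ → (-3,2,4)
river: ρ → (4,6,-1)
river: ρ → (-1,6,4)
river: ρ → (4,2,-3)
river: ρ → (-3,4,3)
river: ρ → (3,2,-4)
river: ρ → (-4,6,1)
river: ρ → (1,6,-4)
river: ρ → (-4,2,3)
closes: descent 1, river 10
min |a| on river = 1

1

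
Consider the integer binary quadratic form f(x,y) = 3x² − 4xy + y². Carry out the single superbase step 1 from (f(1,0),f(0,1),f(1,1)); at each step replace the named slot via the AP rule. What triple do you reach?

start (3,1,0) = (f(1,0),f(0,1),f(1,1))
replace slot 1: 2·(1+0) − 3 = -1 → (-1,1,0)

-1,1,0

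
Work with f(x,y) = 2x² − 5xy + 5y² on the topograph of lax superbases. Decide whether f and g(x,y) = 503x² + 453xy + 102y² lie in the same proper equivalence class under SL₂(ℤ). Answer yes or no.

D₁ = -15, D₂ = -15
f: translate: b→-1 (≡-5 mod 4), so (2,-5,5)→(2,-1,2)
f: flip: (2,-1,2)→(2,1,2)
f: reduced (well bottom): (2,1,2) with a≤c, −a<b≤a
g: flip: (503,453,102)→(102,-453,503)
g: translate: b→-45 (≡-453 mod 204), so (102,-453,503)→(102,-45,5)
g: flip: (102,-45,5)→(5,45,102)
g: translate: b→5 (≡45 mod 10), so (5,45,102)→(5,5,2)
g: flip: (5,5,2)→(2,-5,5)
g: translate: b→-1 (≡-5 mod 4), so (2,-5,5)→(2,-1,2)
g: flip: (2,-1,2)→(2,1,2)
g: reduced (well bottom): (2,1,2) with a≤c, −a<b≤a
reduced forms (2, 1, 2) vs (2, 1, 2) ⇒ equivalent

yes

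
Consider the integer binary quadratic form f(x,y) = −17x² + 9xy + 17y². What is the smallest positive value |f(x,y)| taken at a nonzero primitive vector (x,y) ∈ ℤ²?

river: ρ → (17,25,-9)
river: ρ → (-9,29,11)
river: ρ → (11,15,-23)
river: ρ → (-23,31,3)
river: ρ → (3,35,-1)
river: ρ → (-1,35,3)
river: ρ → (3,31,-23)
river: ρ → (-23,15,11)
river: ρ → (11,29,-9)
river: ρ → (-9,25,17)
river: ρ → (17,9,-17)
river: ρ → (-17,25,9)
river: ρ → (9,29,-11)
river: ρ → (-11,15,23)
river: ρ → (23,31,-3)
river: ρ → (-3,35,1)
river: ρ → (1,35,-3)
river: ρ → (-3,31,23)
river: ρ → (23,15,-11)
river: ρ → (-11,29,9)
river: ρ → (9,25,-17)
river: ρ → (-17,9,17)
closes: descent 0, river 22
min |a| on river = 1

1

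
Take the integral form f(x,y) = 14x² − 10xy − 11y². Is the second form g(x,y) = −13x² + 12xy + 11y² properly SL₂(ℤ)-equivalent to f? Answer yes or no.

D₁ = 716, D₂ = 716
river cycle of f (length 14): (-11, 10, 14), (14, 18, -7), (-7, 24, 5), (5, 26, -2), (-2, 26, 5), (5, 24, -7), (-7, 18, 14), (14, 10, -11), (-11, 12, 13), (13, 14, -10), … (4 more)
river cycle of g (length 14): (11, 10, -14), (-14, 18, 7), (7, 24, -5), (-5, 26, 2), (2, 26, -5), (-5, 24, 7), (7, 18, -14), (-14, 10, 11), (11, 12, -13), (-13, 14, 10), … (4 more)
cycles differ ⇒ inequivalent

no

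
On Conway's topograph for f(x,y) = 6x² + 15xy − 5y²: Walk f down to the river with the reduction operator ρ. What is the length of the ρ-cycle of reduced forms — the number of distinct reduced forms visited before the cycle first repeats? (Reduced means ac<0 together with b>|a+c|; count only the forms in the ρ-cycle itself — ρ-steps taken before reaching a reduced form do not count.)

D = 345, ⌊√D⌋ = 18
river: ρ → (-5,15,6)
river: ρ → (6,9,-11)
river: ρ → (-11,13,4)
river: ρ → (4,11,-14)
river: ρ → (-14,17,1)
river: ρ → (1,17,-14)
river: ρ → (-14,11,4)
river: ρ → (4,13,-11)
river: ρ → (-11,9,6)
river: ρ → (6,15,-5)
ρ-cycle length = 10 (tail of 0 descent steps not counted)

10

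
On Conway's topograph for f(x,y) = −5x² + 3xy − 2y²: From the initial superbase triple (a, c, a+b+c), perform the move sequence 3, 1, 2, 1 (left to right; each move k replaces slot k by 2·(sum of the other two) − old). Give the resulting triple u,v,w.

start (-5,-2,-4) = (f(1,0),f(0,1),f(1,1))
replace slot 3: 2·((-5)+(-2)) − (-4) = -10 → (-5,-2,-10)
replace slot 1: 2·((-2)+(-10)) − (-5) = -19 → (-19,-2,-10)
replace slot 2: 2·((-19)+(-10)) − (-2) = -56 → (-19,-56,-10)
replace slot 1: 2·((-56)+(-10)) − (-19) = -113 → (-113,-56,-10)

-113,-56,-10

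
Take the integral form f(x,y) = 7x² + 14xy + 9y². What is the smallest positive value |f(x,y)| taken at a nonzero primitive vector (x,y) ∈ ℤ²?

translate: b→0 (≡14 mod 14), so (7,14,9)→(7,0,2)
flip: (7,0,2)→(2,0,7)
reduced (well bottom): (2,0,7) with a≤c, −a<b≤a
well minimum = a = 2

2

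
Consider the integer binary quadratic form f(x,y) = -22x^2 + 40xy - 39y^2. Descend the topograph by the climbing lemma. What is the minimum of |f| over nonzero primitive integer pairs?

translate: b→4 (≡-40 mod 44), so (22,-40,39)→(22,4,21)
flip: (22,4,21)→(21,-4,22)
reduced (well bottom): (21,-4,22) with a≤c, −a<b≤a
well minimum |f| = |-21| = 21 (negative-definite)

21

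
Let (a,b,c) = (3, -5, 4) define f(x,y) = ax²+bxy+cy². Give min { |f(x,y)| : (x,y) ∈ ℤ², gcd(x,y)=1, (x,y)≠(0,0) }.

translate: b→1 (≡-5 mod 6), so (3,-5,4)→(3,1,2)
flip: (3,1,2)→(2,-1,3)
reduced (well bottom): (2,-1,3) with a≤c, −a<b≤a
well minimum = a = 2

2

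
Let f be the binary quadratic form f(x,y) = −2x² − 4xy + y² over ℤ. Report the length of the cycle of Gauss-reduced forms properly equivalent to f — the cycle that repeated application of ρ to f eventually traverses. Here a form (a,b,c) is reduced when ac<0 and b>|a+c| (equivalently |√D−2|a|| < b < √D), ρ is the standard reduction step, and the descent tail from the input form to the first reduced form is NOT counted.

D = 24, ⌊√D⌋ = 4
descent: ρ → (1,4,-2)  [lands on river]
river: ρ → (-2,4,1)
ρ-cycle length = 2 (tail of 1 descent step not counted)

2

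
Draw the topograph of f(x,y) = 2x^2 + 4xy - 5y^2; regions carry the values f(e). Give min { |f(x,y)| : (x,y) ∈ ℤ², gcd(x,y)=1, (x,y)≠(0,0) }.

river: ρ → (-5,6,1)
river: ρ → (1,6,-5)
river: ρ → (-5,4,2)
river: ρ → (2,4,-5)
closes: descent 0, river 4
min |a| on river = 1

1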